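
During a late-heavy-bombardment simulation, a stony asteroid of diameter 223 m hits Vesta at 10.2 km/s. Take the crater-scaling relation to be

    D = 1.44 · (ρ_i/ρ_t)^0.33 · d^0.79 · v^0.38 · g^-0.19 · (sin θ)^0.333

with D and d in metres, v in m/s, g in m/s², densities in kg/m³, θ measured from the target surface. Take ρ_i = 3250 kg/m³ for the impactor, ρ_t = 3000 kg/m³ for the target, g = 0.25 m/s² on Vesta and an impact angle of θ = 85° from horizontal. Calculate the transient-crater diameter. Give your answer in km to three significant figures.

In SI units: v = 10200 m/s.
(ρ_i/ρ_t)^0.33 = (3250/3000)^0.33 = 1.027
d^0.79 = 223^0.79 = 71.64
v^0.38 = 10200^0.38 = 33.36
g^-0.19 = 0.25^-0.19 = 1.301
(sin 85°)^0.333 = 0.9962^0.333 = 0.9987
D = 1.44 × 1.027 × 71.64 × 33.36 × 1.301 × 0.9987 = 4592 m
   = 4.592 km

D ≈ 4.59 km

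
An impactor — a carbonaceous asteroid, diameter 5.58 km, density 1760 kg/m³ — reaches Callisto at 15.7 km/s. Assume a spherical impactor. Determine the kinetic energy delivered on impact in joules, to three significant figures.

E ≈ 1.97 × 10^22 J

d = 5580 m; v = 15700 m/s.
Mass m = (π/6) ρ d³ = (π/6) × 1760 × (5580)³ = 1.601 × 10^14 kg
E = ½ m v² = 0.5 × 1.601 × 10^14 × (15700)² = 1.973 × 10^22 J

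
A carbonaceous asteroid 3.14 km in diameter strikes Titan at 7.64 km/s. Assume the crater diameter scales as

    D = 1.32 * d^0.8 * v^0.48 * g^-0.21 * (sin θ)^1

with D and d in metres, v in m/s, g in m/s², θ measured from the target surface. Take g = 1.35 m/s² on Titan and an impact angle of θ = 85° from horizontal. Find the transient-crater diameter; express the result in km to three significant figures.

In SI units: d = 3140 m, v = 7640 m/s.
d^0.8 = 3140^0.8 = 627.4
v^0.48 = 7640^0.48 = 73.09
g^-0.21 = 1.35^-0.21 = 0.9389
(sin 85°)^1 = 0.9962^1 = 0.9962
D = 1.32 × 627.4 × 73.09 × 0.9389 × 0.9962 = 56616 m
   = 56.62 km

D ≈ 56.6 km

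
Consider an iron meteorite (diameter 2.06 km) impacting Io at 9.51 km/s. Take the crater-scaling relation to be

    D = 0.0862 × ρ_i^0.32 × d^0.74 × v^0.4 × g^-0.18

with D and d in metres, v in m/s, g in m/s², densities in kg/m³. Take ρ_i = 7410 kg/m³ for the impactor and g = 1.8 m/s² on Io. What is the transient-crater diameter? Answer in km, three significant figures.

D ≈ 14.8 km

In SI units: d = 2060 m, v = 9510 m/s.
ρ_i^0.32 = 7410^0.32 = 17.31
d^0.74 = 2060^0.74 = 283.3
v^0.4 = 9510^0.4 = 39.02
g^-0.18 = 1.8^-0.18 = 0.8996
D = 0.0862 × 17.31 × 283.3 × 39.02 × 0.8996 = 14838 m
   = 14.84 km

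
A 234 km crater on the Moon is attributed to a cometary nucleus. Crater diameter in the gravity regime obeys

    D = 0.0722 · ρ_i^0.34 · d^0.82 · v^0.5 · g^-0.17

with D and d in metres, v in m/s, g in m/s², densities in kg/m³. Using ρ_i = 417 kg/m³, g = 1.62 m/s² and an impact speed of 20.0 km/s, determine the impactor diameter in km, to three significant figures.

d ≈ 18.8 km

Rearranging for d: d = [D / (0.0722 · 417^0.34 · 20000^0.5 · 1.62^-0.17)]^(1/0.82).
D = 234000 m.
417^0.34 = 7.778
20000^0.5 = 141.4
1.62^-0.17 = 0.9213
Denominator = 0.0722 × 7.778 × 141.4 × 0.9213 = 73.16
D / 73.16 = 234000 / 73.16 = 3198
d = 3198^(1/0.82) = 3198^1.2195 = 18802 m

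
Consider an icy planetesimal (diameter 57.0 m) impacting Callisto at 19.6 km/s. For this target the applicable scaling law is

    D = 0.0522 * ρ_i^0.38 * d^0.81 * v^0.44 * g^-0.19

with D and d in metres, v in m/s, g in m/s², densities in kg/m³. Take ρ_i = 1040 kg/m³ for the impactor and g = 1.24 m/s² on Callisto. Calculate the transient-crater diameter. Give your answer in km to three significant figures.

In SI units: v = 19600 m/s.
ρ_i^0.38 = 1040^0.38 = 14.01
d^0.81 = 57^0.81 = 26.44
v^0.44 = 19600^0.44 = 77.37
g^-0.19 = 1.24^-0.19 = 0.9600
D = 0.0522 × 14.01 × 26.44 × 77.37 × 0.9600 = 1436 m
   = 1.436 km

D ≈ 1.44 km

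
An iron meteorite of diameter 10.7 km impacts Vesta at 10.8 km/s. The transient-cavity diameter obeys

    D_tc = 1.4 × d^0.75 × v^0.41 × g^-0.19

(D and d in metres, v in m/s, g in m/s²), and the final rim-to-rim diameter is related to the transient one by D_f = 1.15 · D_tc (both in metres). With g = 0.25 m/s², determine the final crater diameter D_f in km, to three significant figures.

In SI: d = 10700 m, v = 10800 m/s.
d^0.75 = 10700^0.75 = 1052
v^0.41 = 10800^0.41 = 45.05
g^-0.19 = 0.25^-0.19 = 1.301
D_tc = 1.4 × 1052 × 45.05 × 1.301 = 86320 m
D_f = 1.15 × 86320 = 99268 m
     = 99.27 km

D_f ≈ 99.3 km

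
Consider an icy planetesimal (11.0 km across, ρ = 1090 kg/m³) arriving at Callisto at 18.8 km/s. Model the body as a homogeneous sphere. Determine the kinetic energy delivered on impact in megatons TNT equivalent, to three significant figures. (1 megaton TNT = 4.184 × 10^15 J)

E ≈ 3.21 × 10^7 Mt TNT

d = 11000 m; v = 18800 m/s.
Mass m = (π/6) ρ d³ = (π/6) × 1090 × (11000)³ = 7.596 × 10^14 kg
E = ½ m v² = 0.5 × 7.596 × 10^14 × (18800)² = 1.342 × 10^23 J
   = 1.342 × 10^23 / 4.184×10^15 = 3.207 × 10^7 Mt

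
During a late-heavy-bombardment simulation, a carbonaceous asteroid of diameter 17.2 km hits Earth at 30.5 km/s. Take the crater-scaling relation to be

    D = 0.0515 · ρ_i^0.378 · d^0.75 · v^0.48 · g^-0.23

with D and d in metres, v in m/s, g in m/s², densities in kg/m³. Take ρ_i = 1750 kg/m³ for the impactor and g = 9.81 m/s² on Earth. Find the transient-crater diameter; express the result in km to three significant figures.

In SI units: d = 17200 m, v = 30500 m/s.
ρ_i^0.378 = 1750^0.378 = 16.82
d^0.75 = 17200^0.75 = 1502
v^0.48 = 30500^0.48 = 142.1
g^-0.23 = 9.81^-0.23 = 0.5914
D = 0.0515 × 16.82 × 1502 × 142.1 × 0.5914 = 1.093 × 10^5 m
   = 109.3 km

D ≈ 109 km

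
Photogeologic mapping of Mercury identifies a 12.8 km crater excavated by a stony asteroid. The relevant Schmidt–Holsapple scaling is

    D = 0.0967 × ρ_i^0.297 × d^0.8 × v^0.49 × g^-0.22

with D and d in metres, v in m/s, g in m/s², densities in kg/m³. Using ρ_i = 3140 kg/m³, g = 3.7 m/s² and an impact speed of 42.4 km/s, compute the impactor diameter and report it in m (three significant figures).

Rearranging for d: d = [D / (0.0967 · 3140^0.297 · 42400^0.49 · 3.7^-0.22)]^(1/0.8).
D = 12800 m.
3140^0.297 = 10.93
42400^0.49 = 185.1
3.7^-0.22 = 0.7499
Denominator = 0.0967 × 10.93 × 185.1 × 0.7499 = 146.7
D / 146.7 = 12800 / 146.7 = 87.25
d = 87.25^(1/0.8) = 87.25^1.25 = 266.7 m

d ≈ 267 m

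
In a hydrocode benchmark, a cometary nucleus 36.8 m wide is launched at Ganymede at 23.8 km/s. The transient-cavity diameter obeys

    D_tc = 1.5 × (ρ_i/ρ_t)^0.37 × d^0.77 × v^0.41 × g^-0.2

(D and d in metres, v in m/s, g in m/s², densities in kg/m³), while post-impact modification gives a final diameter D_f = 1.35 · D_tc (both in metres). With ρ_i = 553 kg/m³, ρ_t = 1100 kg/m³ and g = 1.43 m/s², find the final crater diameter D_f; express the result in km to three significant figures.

D_f ≈ 1.46 km

v = 23800 m/s.
(ρ_i/ρ_t)^0.37 = (553/1100)^0.37 = 0.7753
d^0.77 = 36.8^0.77 = 16.06
v^0.41 = 23800^0.41 = 62.29
g^-0.2 = 1.43^-0.2 = 0.9310
D_tc = 1.5 × 0.7753 × 16.06 × 62.29 × 0.9310 = 1083 m
D_f = 1.35 × 1083 = 1462 m
     = 1.462 km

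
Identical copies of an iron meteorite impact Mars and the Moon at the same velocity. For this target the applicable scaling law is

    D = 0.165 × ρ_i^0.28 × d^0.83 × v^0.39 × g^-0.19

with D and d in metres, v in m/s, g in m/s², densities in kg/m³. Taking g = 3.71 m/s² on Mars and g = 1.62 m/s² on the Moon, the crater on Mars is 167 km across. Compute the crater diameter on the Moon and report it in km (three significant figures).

D ≈ 195 km

All impactor-dependent factors cancel in the ratio, leaving D_Moon/D_Mars = (g_Moon/g_Mars)^-0.19.
(1.62/3.71)^-0.19 = 0.4367^-0.19 = 1.170
D_Moon = 1.170 × 167 km = 195 km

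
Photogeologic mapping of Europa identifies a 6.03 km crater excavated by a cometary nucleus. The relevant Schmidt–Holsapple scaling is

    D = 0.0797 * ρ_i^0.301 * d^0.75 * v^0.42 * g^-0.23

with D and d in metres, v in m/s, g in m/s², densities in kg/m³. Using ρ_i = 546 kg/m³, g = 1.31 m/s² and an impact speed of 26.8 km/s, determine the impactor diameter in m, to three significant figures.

d ≈ 918 m

Rearranging for d: d = [D / (0.0797 · 546^0.301 · 26800^0.42 · 1.31^-0.23)]^(1/0.75).
D = 6030 m.
546^0.301 = 6.666
26800^0.42 = 72.41
1.31^-0.23 = 0.9398
Denominator = 0.0797 × 6.666 × 72.41 × 0.9398 = 36.15
D / 36.15 = 6030 / 36.15 = 166.8
d = 166.8^(1/0.75) = 166.8^1.3333 = 918.0 m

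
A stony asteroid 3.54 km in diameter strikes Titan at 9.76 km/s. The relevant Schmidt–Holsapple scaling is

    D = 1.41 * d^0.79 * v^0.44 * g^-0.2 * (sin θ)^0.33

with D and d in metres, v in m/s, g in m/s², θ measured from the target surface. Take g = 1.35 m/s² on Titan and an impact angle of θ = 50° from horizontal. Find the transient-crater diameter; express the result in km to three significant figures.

D ≈ 44.1 km

In SI units: d = 3540 m, v = 9760 m/s.
d^0.79 = 3540^0.79 = 636.4
v^0.44 = 9760^0.44 = 56.93
g^-0.2 = 1.35^-0.2 = 0.9417
(sin 50°)^0.33 = 0.7660^0.33 = 0.9158
D = 1.41 × 636.4 × 56.93 × 0.9417 × 0.9158 = 44056 m
   = 44.06 km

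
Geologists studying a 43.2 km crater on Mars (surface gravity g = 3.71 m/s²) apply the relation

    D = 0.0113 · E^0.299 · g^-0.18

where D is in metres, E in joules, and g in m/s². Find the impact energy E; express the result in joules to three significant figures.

E ≈ 2.28 × 10^22 J

Rearranging: E = [D / (0.0113 · g^-0.18)]^(1/0.299).
D = 43200 m.
g^-0.18 = 3.71^-0.18 = 0.7898
D / (0.0113 × 0.7898) = 43200 / (8.925 × 10^-3) = 4.840 × 10^6
E = (4.840 × 10^6)^3.3445 = 2.278 × 10^22 J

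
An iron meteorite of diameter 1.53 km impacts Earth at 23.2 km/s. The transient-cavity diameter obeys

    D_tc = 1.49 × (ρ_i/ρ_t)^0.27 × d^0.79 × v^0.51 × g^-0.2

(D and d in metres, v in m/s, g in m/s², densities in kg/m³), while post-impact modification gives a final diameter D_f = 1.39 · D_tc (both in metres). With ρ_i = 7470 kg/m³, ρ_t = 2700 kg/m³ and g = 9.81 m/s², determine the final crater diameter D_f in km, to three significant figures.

D_f ≈ 95.4 km

In SI: d = 1530 m, v = 23200 m/s.
(ρ_i/ρ_t)^0.27 = (7470/2700)^0.27 = 1.316
d^0.79 = 1530^0.79 = 328.0
v^0.51 = 23200^0.51 = 168.4
g^-0.2 = 9.81^-0.2 = 0.6334
D_tc = 1.49 × 1.316 × 328.0 × 168.4 × 0.6334 = 68600 m
D_f = 1.39 × 68600 = 95354 m
     = 95.35 km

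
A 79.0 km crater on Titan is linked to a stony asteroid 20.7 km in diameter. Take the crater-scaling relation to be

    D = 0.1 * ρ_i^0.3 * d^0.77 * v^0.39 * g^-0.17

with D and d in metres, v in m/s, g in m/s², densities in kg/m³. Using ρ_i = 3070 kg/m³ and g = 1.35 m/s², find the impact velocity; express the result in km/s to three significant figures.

v ≈ 9.45 km/s

Rearranging for v: v = [D / (0.1 · 3070^0.3 · 20700^0.77 · 1.35^-0.17)]^(1/0.39).
D = 79000 m.
3070^0.3 = 11.12
20700^0.77 = 2105
1.35^-0.17 = 0.9503
Denominator = 0.1 × 11.12 × 2105 × 0.9503 = 2224
D / 2224 = 79000 / 2224 = 35.52
v = 35.52^(1/0.39) = 35.52^2.5641 = 9453 m/s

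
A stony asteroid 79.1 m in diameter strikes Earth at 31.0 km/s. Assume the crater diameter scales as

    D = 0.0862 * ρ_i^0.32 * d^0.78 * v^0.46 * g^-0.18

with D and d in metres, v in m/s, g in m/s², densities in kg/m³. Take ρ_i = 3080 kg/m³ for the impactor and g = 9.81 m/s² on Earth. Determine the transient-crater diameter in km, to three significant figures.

D ≈ 2.63 km

In SI units: v = 31000 m/s.
ρ_i^0.32 = 3080^0.32 = 13.07
d^0.78 = 79.1^0.78 = 30.24
v^0.46 = 31000^0.46 = 116.4
g^-0.18 = 9.81^-0.18 = 0.6630
D = 0.0862 × 13.07 × 30.24 × 116.4 × 0.6630 = 2629 m
   = 2.629 km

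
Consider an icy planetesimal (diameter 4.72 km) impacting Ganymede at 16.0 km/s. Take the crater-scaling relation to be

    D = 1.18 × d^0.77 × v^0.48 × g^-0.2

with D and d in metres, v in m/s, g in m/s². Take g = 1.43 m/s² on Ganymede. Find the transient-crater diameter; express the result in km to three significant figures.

D ≈ 77.2 km

In SI units: d = 4720 m, v = 16000 m/s.
d^0.77 = 4720^0.77 = 674.4
v^0.48 = 16000^0.48 = 104.2
g^-0.2 = 1.43^-0.2 = 0.9310
D = 1.18 × 674.4 × 104.2 × 0.9310 = 77200 m
   = 77.20 km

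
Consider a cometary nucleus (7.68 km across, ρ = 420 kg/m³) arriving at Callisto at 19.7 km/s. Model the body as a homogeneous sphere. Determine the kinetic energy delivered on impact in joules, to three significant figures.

d = 7680 m; v = 19700 m/s.
Mass m = (π/6) ρ d³ = (π/6) × 420 × (7680)³ = 9.962 × 10^13 kg
E = ½ m v² = 0.5 × 9.962 × 10^13 × (19700)² = 1.933 × 10^22 J

E ≈ 1.93 × 10^22 J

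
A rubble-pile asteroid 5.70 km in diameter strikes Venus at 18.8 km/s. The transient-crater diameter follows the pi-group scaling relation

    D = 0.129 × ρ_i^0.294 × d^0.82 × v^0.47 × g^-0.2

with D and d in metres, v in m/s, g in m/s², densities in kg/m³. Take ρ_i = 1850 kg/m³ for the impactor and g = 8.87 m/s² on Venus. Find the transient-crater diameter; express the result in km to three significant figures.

In SI units: d = 5700 m, v = 18800 m/s.
ρ_i^0.294 = 1850^0.294 = 9.132
d^0.82 = 5700^0.82 = 1202
v^0.47 = 18800^0.47 = 102.1
g^-0.2 = 8.87^-0.2 = 0.6463
D = 0.129 × 9.132 × 1202 × 102.1 × 0.6463 = 93437 m
   = 93.44 km

D ≈ 93.4 km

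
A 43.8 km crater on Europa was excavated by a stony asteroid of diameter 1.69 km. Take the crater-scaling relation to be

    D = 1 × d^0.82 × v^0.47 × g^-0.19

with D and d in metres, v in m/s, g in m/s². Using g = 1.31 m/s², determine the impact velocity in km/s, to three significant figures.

Rearranging for v: v = [D / (1 · 1690^0.82 · 1.31^-0.19)]^(1/0.47).
D = 43800 m.
1690^0.82 = 443.5
1.31^-0.19 = 0.9500
Denominator = 1 × 443.5 × 0.9500 = 421.3
D / 421.3 = 43800 / 421.3 = 104.0
v = 104.0^(1/0.47) = 104.0^2.1277 = 19572 m/s

v ≈ 19.6 km/s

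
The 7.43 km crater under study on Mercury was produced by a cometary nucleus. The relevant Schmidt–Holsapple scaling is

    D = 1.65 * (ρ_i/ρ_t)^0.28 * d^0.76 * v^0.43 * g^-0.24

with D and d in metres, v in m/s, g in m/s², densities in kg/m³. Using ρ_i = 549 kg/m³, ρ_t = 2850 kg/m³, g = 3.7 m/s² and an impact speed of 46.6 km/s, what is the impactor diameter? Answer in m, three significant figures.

Rearranging for d: d = [D / (1.65 · (549/2850)^0.28 · 46600^0.43 · 3.7^-0.24)]^(1/0.76).
D = 7430 m.
(549/2850)^0.28 = 0.6306
46600^0.43 = 101.7
3.7^-0.24 = 0.7305
Denominator = 1.65 × 0.6306 × 101.7 × 0.7305 = 77.30
D / 77.30 = 7430 / 77.30 = 96.12
d = 96.12^(1/0.76) = 96.12^1.3158 = 406.4 m

d ≈ 406 m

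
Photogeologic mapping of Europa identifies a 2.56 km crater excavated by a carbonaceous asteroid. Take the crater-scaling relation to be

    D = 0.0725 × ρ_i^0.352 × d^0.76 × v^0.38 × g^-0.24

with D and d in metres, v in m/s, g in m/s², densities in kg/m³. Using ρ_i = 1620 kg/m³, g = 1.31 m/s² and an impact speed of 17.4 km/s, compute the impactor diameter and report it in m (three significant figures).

Rearranging for d: d = [D / (0.0725 · 1620^0.352 · 17400^0.38 · 1.31^-0.24)]^(1/0.76).
D = 2560 m.
1620^0.352 = 13.48
17400^0.38 = 40.87
1.31^-0.24 = 0.9372
Denominator = 0.0725 × 13.48 × 40.87 × 0.9372 = 37.43
D / 37.43 = 2560 / 37.43 = 68.39
d = 68.39^(1/0.76) = 68.39^1.3158 = 259.7 m

d ≈ 260 m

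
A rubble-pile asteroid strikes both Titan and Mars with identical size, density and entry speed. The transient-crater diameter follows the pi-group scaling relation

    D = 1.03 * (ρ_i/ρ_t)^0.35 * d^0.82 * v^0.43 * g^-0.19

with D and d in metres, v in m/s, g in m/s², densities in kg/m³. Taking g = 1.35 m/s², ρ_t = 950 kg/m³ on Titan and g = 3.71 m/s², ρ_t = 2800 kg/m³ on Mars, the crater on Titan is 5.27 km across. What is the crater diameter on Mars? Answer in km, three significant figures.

D ≈ 2.98 km

The impactor-only factors (d, v, ρ_i) cancel in the ratio, leaving D_Mars/D_Titan = (g_Mars/g_Titan)^-0.19 · (ρ_t,Titan/ρ_t,Mars)^0.35.
(3.71/1.35)^-0.19 = 2.748^-0.19 = 0.8253
(950/2800)^0.35 = 0.3393^0.35 = 0.6850
Ratio = 0.8253 × 0.6850 = 0.5653
D_Mars = 0.5653 × 5.27 km = 2.98 km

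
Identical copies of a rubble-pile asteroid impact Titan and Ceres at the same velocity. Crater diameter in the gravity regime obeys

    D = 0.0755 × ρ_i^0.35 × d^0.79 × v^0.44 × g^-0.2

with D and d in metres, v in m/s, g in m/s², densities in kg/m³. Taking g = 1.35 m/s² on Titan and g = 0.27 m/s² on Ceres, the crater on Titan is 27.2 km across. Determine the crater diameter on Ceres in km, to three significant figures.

All impactor-dependent factors cancel in the ratio, leaving D_Ceres/D_Titan = (g_Ceres/g_Titan)^-0.2.
(0.27/1.35)^-0.2 = 0.2000^-0.2 = 1.380
D_Ceres = 1.380 × 27.2 km = 37.5 km

D ≈ 37.5 km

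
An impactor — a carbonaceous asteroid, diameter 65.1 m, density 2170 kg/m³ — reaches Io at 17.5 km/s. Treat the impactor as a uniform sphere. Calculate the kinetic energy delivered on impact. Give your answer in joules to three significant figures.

v = 17500 m/s.
Mass m = (π/6) ρ d³ = (π/6) × 2170 × (65.1)³ = 3.135 × 10^8 kg
E = ½ m v² = 0.5 × 3.135 × 10^8 × (17500)² = 4.800 × 10^16 J

E ≈ 4.80 × 10^16 J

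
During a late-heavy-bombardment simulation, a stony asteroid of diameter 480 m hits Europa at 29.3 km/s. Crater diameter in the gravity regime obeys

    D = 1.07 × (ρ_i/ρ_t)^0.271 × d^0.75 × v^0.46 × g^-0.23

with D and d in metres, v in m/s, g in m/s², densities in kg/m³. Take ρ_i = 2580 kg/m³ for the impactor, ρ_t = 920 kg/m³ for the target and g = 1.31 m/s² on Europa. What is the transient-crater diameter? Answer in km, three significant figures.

D ≈ 15.5 km

In SI units: v = 29300 m/s.
(ρ_i/ρ_t)^0.271 = (2580/920)^0.271 = 1.322
d^0.75 = 480^0.75 = 102.5
v^0.46 = 29300^0.46 = 113.4
g^-0.23 = 1.31^-0.23 = 0.9398
D = 1.07 × 1.322 × 102.5 × 113.4 × 0.9398 = 15452 m
   = 15.45 km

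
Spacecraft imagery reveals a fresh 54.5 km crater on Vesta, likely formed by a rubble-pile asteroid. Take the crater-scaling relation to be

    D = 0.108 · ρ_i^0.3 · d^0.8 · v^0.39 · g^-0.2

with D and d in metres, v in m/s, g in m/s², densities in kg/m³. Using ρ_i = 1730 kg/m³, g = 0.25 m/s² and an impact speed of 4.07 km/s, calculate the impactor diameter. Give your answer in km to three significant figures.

d ≈ 10.1 km

Rearranging for d: d = [D / (0.108 · 1730^0.3 · 4070^0.39 · 0.25^-0.2)]^(1/0.8).
D = 54500 m.
1730^0.3 = 9.363
4070^0.39 = 25.57
0.25^-0.2 = 1.320
Denominator = 0.108 × 9.363 × 25.57 × 1.320 = 34.13
D / 34.13 = 54500 / 34.13 = 1597
d = 1597^(1/0.8) = 1597^1.25 = 10096 m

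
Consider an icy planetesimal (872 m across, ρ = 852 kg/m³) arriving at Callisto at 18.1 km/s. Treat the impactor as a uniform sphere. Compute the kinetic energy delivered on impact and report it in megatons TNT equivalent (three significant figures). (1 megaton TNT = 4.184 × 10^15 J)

v = 18100 m/s.
Mass m = (π/6) ρ d³ = (π/6) × 852 × (872)³ = 2.958 × 10^11 kg
E = ½ m v² = 0.5 × 2.958 × 10^11 × (18100)² = 4.845 × 10^19 J
   = 4.845 × 10^19 / 4.184×10^15 = 11580 Mt

E ≈ 11600 Mt TNT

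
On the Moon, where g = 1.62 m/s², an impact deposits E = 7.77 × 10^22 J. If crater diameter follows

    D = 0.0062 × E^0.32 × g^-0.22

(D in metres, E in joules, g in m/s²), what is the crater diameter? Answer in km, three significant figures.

E^0.32 = (7.77 × 10^22)^0.32 = 2.113 × 10^7
g^-0.22 = 1.62^-0.22 = 0.8993
D = 0.0062 × 2.113 × 10^7 × 0.8993 = 1.178 × 10^5 m
   = 117.8 km

D ≈ 118 km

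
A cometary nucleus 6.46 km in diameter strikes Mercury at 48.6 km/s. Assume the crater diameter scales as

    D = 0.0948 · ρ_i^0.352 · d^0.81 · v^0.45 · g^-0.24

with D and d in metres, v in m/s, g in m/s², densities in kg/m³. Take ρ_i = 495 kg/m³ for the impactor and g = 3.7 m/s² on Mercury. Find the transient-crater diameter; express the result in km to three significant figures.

D ≈ 96.4 km

In SI units: d = 6460 m, v = 48600 m/s.
ρ_i^0.352 = 495^0.352 = 8.882
d^0.81 = 6460^0.81 = 1220
v^0.45 = 48600^0.45 = 128.5
g^-0.24 = 3.7^-0.24 = 0.7305
D = 0.0948 × 8.882 × 1220 × 128.5 × 0.7305 = 96428 m
   = 96.43 km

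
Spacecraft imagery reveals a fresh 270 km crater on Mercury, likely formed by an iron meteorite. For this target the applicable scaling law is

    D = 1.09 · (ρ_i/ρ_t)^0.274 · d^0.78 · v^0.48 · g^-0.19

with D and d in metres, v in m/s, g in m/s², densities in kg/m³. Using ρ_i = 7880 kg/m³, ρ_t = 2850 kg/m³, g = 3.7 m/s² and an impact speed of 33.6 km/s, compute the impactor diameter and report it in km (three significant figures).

d ≈ 13.0 km

Rearranging for d: d = [D / (1.09 · (7880/2850)^0.274 · 33600^0.48 · 3.7^-0.19)]^(1/0.78).
D = 270000 m.
(7880/2850)^0.274 = 1.321
33600^0.48 = 148.8
3.7^-0.19 = 0.7799
Denominator = 1.09 × 1.321 × 148.8 × 0.7799 = 167.1
D / 167.1 = 270000 / 167.1 = 1616
d = 1616^(1/0.78) = 1616^1.2821 = 12988 m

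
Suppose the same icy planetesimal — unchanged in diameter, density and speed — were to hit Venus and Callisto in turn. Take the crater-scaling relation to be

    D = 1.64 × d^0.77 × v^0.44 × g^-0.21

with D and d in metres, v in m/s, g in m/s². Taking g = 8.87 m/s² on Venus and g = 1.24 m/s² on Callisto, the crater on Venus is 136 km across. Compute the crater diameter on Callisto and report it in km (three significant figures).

D ≈ 206 km

All impactor-dependent factors cancel in the ratio, leaving D_Callisto/D_Venus = (g_Callisto/g_Venus)^-0.21.
(1.24/8.87)^-0.21 = 0.1398^-0.21 = 1.512
D_Callisto = 1.512 × 136 km = 206 km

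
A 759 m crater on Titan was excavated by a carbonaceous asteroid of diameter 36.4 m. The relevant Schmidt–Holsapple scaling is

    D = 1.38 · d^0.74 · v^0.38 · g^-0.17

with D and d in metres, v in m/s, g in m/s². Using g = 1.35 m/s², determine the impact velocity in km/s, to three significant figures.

Rearranging for v: v = [D / (1.38 · 36.4^0.74 · 1.35^-0.17)]^(1/0.38).
36.4^0.74 = 14.30
1.35^-0.17 = 0.9503
Denominator = 1.38 × 14.30 × 0.9503 = 18.75
D / 18.75 = 759 / 18.75 = 40.48
v = 40.48^(1/0.38) = 40.48^2.6316 = 16967 m/s

v ≈ 17.0 km/s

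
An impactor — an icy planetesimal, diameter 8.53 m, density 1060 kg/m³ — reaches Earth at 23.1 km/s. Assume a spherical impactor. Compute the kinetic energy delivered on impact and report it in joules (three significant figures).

v = 23100 m/s.
Mass m = (π/6) ρ d³ = (π/6) × 1060 × (8.53)³ = 3.445 × 10^5 kg
E = ½ m v² = 0.5 × 3.445 × 10^5 × (23100)² = 9.191 × 10^13 J

E ≈ 9.19 × 10^13 J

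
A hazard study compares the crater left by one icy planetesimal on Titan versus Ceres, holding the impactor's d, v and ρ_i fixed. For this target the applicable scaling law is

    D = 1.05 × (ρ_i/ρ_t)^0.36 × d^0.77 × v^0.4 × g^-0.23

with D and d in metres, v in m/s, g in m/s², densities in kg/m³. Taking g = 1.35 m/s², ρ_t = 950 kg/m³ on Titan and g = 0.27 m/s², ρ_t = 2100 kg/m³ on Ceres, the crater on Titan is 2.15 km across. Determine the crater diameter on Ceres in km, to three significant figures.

D ≈ 2.34 km

The impactor-only factors (d, v, ρ_i) cancel in the ratio, leaving D_Ceres/D_Titan = (g_Ceres/g_Titan)^-0.23 · (ρ_t,Titan/ρ_t,Ceres)^0.36.
(0.27/1.35)^-0.23 = 0.2000^-0.23 = 1.448
(950/2100)^0.36 = 0.4524^0.36 = 0.7516
Ratio = 1.448 × 0.7516 = 1.088
D_Ceres = 1.088 × 2.15 km = 2.34 km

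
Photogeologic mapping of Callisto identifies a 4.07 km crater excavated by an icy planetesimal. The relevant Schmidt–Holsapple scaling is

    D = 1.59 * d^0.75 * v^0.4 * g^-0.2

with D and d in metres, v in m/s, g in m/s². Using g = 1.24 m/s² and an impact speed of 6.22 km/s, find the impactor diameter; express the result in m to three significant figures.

Rearranging for d: d = [D / (1.59 · 6220^0.4 · 1.24^-0.2)]^(1/0.75).
D = 4070 m.
6220^0.4 = 32.92
1.24^-0.2 = 0.9579
Denominator = 1.59 × 32.92 × 0.9579 = 50.14
D / 50.14 = 4070 / 50.14 = 81.17
d = 81.17^(1/0.75) = 81.17^1.3333 = 351.4 m

d ≈ 351 m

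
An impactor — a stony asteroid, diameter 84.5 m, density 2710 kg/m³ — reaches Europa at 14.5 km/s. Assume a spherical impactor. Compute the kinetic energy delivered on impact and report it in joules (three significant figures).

v = 14500 m/s.
Mass m = (π/6) ρ d³ = (π/6) × 2710 × (84.5)³ = 8.561 × 10^8 kg
E = ½ m v² = 0.5 × 8.561 × 10^8 × (14500)² = 9.000 × 10^16 J

E ≈ 9.00 × 10^16 J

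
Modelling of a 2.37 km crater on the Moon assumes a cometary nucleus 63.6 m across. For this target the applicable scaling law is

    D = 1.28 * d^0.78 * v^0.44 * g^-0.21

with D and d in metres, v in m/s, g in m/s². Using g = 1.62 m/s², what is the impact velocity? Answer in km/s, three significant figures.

Rearranging for v: v = [D / (1.28 · 63.6^0.78 · 1.62^-0.21)]^(1/0.44).
D = 2370 m.
63.6^0.78 = 25.51
1.62^-0.21 = 0.9037
Denominator = 1.28 × 25.51 × 0.9037 = 29.51
D / 29.51 = 2370 / 29.51 = 80.31
v = 80.31^(1/0.44) = 80.31^2.2727 = 21329 m/s

v ≈ 21.3 km/s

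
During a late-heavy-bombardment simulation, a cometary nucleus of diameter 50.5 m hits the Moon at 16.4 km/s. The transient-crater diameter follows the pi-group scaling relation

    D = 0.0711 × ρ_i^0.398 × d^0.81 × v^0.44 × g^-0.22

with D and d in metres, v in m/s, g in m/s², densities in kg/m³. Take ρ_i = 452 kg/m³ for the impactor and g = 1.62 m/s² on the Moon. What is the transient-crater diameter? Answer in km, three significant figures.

In SI units: v = 16400 m/s.
ρ_i^0.398 = 452^0.398 = 11.40
d^0.81 = 50.5^0.81 = 23.97
v^0.44 = 16400^0.44 = 71.54
g^-0.22 = 1.62^-0.22 = 0.8993
D = 0.0711 × 11.40 × 23.97 × 71.54 × 0.8993 = 1250 m
   = 1.250 km

D ≈ 1.25 km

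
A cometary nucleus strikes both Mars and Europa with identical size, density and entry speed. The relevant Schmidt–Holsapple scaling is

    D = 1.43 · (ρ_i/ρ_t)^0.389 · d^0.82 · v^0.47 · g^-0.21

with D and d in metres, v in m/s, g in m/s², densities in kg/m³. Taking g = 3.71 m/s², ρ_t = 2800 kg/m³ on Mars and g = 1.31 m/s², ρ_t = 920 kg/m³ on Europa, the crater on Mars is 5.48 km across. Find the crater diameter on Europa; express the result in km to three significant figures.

D ≈ 10.5 km

The impactor-only factors (d, v, ρ_i) cancel in the ratio, leaving D_Europa/D_Mars = (g_Europa/g_Mars)^-0.21 · (ρ_t,Mars/ρ_t,Europa)^0.389.
(1.31/3.71)^-0.21 = 0.3531^-0.21 = 1.244
(2800/920)^0.389 = 3.043^0.389 = 1.542
Ratio = 1.244 × 1.542 = 1.918
D_Europa = 1.918 × 5.48 km = 10.5 km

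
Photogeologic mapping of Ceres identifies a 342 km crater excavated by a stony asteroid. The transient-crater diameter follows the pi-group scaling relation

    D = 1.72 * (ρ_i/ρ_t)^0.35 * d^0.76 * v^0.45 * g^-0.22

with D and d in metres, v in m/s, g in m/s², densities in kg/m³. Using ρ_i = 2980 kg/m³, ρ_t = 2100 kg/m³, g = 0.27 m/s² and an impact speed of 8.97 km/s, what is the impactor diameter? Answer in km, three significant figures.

d ≈ 24.9 km

Rearranging for d: d = [D / (1.72 · (2980/2100)^0.35 · 8970^0.45 · 0.27^-0.22)]^(1/0.76).
D = 342000 m.
(2980/2100)^0.35 = 1.130
8970^0.45 = 60.08
0.27^-0.22 = 1.334
Denominator = 1.72 × 1.130 × 60.08 × 1.334 = 155.8
D / 155.8 = 342000 / 155.8 = 2195
d = 2195^(1/0.76) = 2195^1.3158 = 24926 m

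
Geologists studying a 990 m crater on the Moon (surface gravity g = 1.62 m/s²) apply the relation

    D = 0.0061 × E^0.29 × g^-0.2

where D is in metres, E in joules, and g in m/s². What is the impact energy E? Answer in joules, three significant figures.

Rearranging: E = [D / (0.0061 · g^-0.2)]^(1/0.29).
g^-0.2 = 1.62^-0.2 = 0.9080
D / (0.0061 × 0.9080) = 990 / (5.539 × 10^-3) = 1.787 × 10^5
E = (1.787 × 10^5)^3.4483 = 1.291 × 10^18 J

E ≈ 1.29 × 10^18 J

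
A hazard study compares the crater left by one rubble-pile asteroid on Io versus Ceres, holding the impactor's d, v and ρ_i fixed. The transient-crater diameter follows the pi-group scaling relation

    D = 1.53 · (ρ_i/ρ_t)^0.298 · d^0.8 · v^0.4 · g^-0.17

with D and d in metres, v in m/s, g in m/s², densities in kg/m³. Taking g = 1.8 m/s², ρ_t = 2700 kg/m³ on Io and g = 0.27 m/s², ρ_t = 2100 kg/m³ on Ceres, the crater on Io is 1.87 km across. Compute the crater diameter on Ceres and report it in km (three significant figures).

The impactor-only factors (d, v, ρ_i) cancel in the ratio, leaving D_Ceres/D_Io = (g_Ceres/g_Io)^-0.17 · (ρ_t,Io/ρ_t,Ceres)^0.298.
(0.27/1.8)^-0.17 = 0.1500^-0.17 = 1.381
(2700/2100)^0.298 = 1.286^0.298 = 1.078
Ratio = 1.381 × 1.078 = 1.489
D_Ceres = 1.489 × 1.87 km = 2.78 km

D ≈ 2.78 km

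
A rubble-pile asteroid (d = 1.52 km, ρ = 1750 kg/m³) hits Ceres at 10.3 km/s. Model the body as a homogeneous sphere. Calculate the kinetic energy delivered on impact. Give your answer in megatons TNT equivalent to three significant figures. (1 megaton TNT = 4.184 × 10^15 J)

d = 1520 m; v = 10300 m/s.
Mass m = (π/6) ρ d³ = (π/6) × 1750 × (1520)³ = 3.218 × 10^12 kg
E = ½ m v² = 0.5 × 3.218 × 10^12 × (10300)² = 1.707 × 10^20 J
   = 1.707 × 10^20 / 4.184×10^15 = 40798 Mt

E ≈ 40800 Mt TNT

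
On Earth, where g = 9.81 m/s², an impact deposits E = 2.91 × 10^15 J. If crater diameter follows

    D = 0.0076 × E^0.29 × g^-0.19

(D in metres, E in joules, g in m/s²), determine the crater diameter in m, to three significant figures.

E^0.29 = (2.91 × 10^15)^0.29 = 3.052 × 10^4
g^-0.19 = 9.81^-0.19 = 0.6480
D = 0.0076 × 3.052 × 10^4 × 0.6480 = 150.3 m

D ≈ 150 m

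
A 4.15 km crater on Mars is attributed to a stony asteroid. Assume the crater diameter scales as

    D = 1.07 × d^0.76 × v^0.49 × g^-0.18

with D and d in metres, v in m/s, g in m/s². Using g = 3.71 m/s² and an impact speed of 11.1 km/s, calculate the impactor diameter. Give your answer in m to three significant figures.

d ≈ 177 m

Rearranging for d: d = [D / (1.07 · 11100^0.49 · 3.71^-0.18)]^(1/0.76).
D = 4150 m.
11100^0.49 = 95.99
3.71^-0.18 = 0.7898
Denominator = 1.07 × 95.99 × 0.7898 = 81.12
D / 81.12 = 4150 / 81.12 = 51.16
d = 51.16^(1/0.76) = 51.16^1.3158 = 177.3 m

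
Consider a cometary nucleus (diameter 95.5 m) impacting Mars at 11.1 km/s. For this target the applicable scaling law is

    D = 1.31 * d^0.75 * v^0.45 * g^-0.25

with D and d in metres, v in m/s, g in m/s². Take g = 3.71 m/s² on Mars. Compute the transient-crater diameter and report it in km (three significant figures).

In SI units: v = 11100 m/s.
d^0.75 = 95.5^0.75 = 30.55
v^0.45 = 11100^0.45 = 66.13
g^-0.25 = 3.71^-0.25 = 0.7205
D = 1.31 × 30.55 × 66.13 × 0.7205 = 1907 m
   = 1.907 km

D ≈ 1.91 km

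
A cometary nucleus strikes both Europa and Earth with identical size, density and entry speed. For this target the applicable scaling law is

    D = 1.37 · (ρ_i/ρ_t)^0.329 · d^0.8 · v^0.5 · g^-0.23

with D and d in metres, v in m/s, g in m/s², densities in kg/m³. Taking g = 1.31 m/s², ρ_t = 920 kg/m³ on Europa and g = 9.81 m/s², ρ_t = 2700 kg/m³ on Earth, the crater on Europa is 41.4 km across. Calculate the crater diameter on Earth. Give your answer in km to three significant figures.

D ≈ 18.3 km

The impactor-only factors (d, v, ρ_i) cancel in the ratio, leaving D_Earth/D_Europa = (g_Earth/g_Europa)^-0.23 · (ρ_t,Europa/ρ_t,Earth)^0.329.
(9.81/1.31)^-0.23 = 7.489^-0.23 = 0.6293
(920/2700)^0.329 = 0.3407^0.329 = 0.7017
Ratio = 0.6293 × 0.7017 = 0.4416
D_Earth = 0.4416 × 41.4 km = 18.3 km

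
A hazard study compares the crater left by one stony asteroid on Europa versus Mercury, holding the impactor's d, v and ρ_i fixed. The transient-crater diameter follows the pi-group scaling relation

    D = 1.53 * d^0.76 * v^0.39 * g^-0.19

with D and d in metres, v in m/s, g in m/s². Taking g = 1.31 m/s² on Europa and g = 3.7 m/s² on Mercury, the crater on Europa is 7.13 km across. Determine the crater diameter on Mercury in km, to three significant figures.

D ≈ 5.85 km

All impactor-dependent factors cancel in the ratio, leaving D_Mercury/D_Europa = (g_Mercury/g_Europa)^-0.19.
(3.7/1.31)^-0.19 = 2.824^-0.19 = 0.8210
D_Mercury = 0.8210 × 7.13 km = 5.85 km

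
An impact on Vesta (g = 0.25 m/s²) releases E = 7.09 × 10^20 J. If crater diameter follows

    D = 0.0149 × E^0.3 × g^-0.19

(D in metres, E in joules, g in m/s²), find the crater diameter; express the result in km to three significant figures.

E^0.3 = (7.09 × 10^20)^0.3 = 1.800 × 10^6
g^-0.19 = 0.25^-0.19 = 1.301
D = 0.0149 × 1.800 × 10^6 × 1.301 = 34893 m
   = 34.89 km

D ≈ 34.9 km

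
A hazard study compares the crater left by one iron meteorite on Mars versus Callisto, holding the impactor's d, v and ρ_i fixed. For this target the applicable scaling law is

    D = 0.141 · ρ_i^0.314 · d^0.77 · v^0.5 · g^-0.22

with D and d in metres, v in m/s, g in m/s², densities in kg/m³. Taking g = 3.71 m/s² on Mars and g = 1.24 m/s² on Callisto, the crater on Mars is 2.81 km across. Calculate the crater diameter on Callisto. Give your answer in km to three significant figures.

D ≈ 3.58 km

All impactor-dependent factors cancel in the ratio, leaving D_Callisto/D_Mars = (g_Callisto/g_Mars)^-0.22.
(1.24/3.71)^-0.22 = 0.3342^-0.22 = 1.273
D_Callisto = 1.273 × 2.81 km = 3.58 km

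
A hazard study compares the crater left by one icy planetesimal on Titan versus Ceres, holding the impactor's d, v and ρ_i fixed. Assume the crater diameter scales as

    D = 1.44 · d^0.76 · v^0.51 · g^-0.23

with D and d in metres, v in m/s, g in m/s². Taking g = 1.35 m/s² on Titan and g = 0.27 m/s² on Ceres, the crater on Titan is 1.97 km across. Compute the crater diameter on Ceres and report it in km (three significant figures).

D ≈ 2.85 km

All impactor-dependent factors cancel in the ratio, leaving D_Ceres/D_Titan = (g_Ceres/g_Titan)^-0.23.
(0.27/1.35)^-0.23 = 0.2000^-0.23 = 1.448
D_Ceres = 1.448 × 1.97 km = 2.85 km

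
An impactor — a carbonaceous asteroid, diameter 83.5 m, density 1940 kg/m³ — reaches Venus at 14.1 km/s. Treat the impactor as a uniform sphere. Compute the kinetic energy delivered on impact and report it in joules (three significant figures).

v = 14100 m/s.
Mass m = (π/6) ρ d³ = (π/6) × 1940 × (83.5)³ = 5.914 × 10^8 kg
E = ½ m v² = 0.5 × 5.914 × 10^8 × (14100)² = 5.879 × 10^16 J

E ≈ 5.88 × 10^16 J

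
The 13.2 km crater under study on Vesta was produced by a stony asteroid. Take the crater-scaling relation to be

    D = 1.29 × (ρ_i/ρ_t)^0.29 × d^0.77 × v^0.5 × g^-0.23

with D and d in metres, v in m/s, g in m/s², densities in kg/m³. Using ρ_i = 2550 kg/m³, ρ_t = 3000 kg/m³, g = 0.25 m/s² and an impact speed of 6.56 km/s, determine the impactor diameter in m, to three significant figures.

d ≈ 377 m

Rearranging for d: d = [D / (1.29 · (2550/3000)^0.29 · 6560^0.5 · 0.25^-0.23)]^(1/0.77).
D = 13200 m.
(2550/3000)^0.29 = 0.9540
6560^0.5 = 80.99
0.25^-0.23 = 1.376
Denominator = 1.29 × 0.9540 × 80.99 × 1.376 = 137.1
D / 137.1 = 13200 / 137.1 = 96.28
d = 96.28^(1/0.77) = 96.28^1.2987 = 376.7 m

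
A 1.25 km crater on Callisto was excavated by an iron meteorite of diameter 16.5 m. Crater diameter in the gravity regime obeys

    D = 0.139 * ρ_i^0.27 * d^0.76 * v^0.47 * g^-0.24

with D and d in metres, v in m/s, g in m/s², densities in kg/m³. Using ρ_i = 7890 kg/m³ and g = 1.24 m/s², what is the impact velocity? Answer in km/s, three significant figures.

v ≈ 17.9 km/s

Rearranging for v: v = [D / (0.139 · 7890^0.27 · 16.5^0.76 · 1.24^-0.24)]^(1/0.47).
D = 1250 m.
7890^0.27 = 11.28
16.5^0.76 = 8.420
1.24^-0.24 = 0.9497
Denominator = 0.139 × 11.28 × 8.420 × 0.9497 = 12.54
D / 12.54 = 1250 / 12.54 = 99.68
v = 99.68^(1/0.47) = 99.68^2.1277 = 17883 m/s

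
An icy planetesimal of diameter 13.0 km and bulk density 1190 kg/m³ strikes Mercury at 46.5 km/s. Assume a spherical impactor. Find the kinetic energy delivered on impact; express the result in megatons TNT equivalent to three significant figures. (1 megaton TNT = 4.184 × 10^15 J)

d = 13000 m; v = 46500 m/s.
Mass m = (π/6) ρ d³ = (π/6) × 1190 × (13000)³ = 1.369 × 10^15 kg
E = ½ m v² = 0.5 × 1.369 × 10^15 × (46500)² = 1.480 × 10^24 J
   = 1.480 × 10^24 / 4.184×10^15 = 3.537 × 10^8 Mt

E ≈ 3.54 × 10^8 Mt TNT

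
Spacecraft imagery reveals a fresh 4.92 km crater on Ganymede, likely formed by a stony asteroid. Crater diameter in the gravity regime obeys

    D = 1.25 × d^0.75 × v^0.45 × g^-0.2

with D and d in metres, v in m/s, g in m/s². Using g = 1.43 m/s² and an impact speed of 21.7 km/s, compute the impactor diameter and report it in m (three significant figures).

Rearranging for d: d = [D / (1.25 · 21700^0.45 · 1.43^-0.2)]^(1/0.75).
D = 4920 m.
21700^0.45 = 89.41
1.43^-0.2 = 0.9310
Denominator = 1.25 × 89.41 × 0.9310 = 104.1
D / 104.1 = 4920 / 104.1 = 47.26
d = 47.26^(1/0.75) = 47.26^1.3333 = 170.8 m

d ≈ 171 m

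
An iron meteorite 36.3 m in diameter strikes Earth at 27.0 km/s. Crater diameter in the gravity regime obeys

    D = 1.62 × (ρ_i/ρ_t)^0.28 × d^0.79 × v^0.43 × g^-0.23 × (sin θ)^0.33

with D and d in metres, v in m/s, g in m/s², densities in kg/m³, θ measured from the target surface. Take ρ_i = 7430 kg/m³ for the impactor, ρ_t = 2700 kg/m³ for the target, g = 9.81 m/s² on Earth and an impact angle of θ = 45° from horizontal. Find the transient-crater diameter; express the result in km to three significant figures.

D ≈ 1.56 km

In SI units: v = 27000 m/s.
(ρ_i/ρ_t)^0.28 = (7430/2700)^0.28 = 1.328
d^0.79 = 36.3^0.79 = 17.07
v^0.43 = 27000^0.43 = 80.44
g^-0.23 = 9.81^-0.23 = 0.5914
(sin 45°)^0.33 = 0.7071^0.33 = 0.8919
D = 1.62 × 1.328 × 17.07 × 80.44 × 0.5914 × 0.8919 = 1558 m
   = 1.558 km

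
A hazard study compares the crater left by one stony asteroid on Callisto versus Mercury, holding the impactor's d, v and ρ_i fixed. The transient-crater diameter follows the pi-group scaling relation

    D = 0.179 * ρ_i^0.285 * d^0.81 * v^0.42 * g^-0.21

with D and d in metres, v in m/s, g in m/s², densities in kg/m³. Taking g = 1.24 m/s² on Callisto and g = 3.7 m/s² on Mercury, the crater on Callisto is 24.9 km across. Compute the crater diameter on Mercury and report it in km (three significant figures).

D ≈ 19.8 km

All impactor-dependent factors cancel in the ratio, leaving D_Mercury/D_Callisto = (g_Mercury/g_Callisto)^-0.21.
(3.7/1.24)^-0.21 = 2.984^-0.21 = 0.7949
D_Mercury = 0.7949 × 24.9 km = 19.8 km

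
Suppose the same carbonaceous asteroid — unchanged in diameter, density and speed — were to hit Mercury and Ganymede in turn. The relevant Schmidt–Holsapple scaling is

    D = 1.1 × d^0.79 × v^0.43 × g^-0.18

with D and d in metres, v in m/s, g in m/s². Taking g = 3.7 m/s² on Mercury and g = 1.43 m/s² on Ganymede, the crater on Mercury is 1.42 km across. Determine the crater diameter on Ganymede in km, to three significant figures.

D ≈ 1.69 km

All impactor-dependent factors cancel in the ratio, leaving D_Ganymede/D_Mercury = (g_Ganymede/g_Mercury)^-0.18.
(1.43/3.7)^-0.18 = 0.3865^-0.18 = 1.187
D_Ganymede = 1.187 × 1.42 km = 1.69 km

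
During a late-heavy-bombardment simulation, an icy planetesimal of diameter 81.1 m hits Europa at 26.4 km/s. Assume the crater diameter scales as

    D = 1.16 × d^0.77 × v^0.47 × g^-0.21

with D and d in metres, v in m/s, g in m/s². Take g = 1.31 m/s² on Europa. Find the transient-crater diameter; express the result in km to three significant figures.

D ≈ 3.87 km

In SI units: v = 26400 m/s.
d^0.77 = 81.1^0.77 = 29.51
v^0.47 = 26400^0.47 = 119.7
g^-0.21 = 1.31^-0.21 = 0.9449
D = 1.16 × 29.51 × 119.7 × 0.9449 = 3872 m
   = 3.872 km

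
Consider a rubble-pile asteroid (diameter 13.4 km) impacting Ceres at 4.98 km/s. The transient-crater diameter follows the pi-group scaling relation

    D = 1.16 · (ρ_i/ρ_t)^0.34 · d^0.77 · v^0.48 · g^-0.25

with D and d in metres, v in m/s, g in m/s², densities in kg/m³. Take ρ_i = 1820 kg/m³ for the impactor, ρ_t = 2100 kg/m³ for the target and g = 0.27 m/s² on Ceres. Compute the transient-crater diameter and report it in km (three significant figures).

In SI units: d = 13400 m, v = 4980 m/s.
(ρ_i/ρ_t)^0.34 = (1820/2100)^0.34 = 0.9525
d^0.77 = 13400^0.77 = 1506
v^0.48 = 4980^0.48 = 59.52
g^-0.25 = 0.27^-0.25 = 1.387
D = 1.16 × 0.9525 × 1506 × 59.52 × 1.387 = 1.374 × 10^5 m
   = 137.4 km

D ≈ 137 km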